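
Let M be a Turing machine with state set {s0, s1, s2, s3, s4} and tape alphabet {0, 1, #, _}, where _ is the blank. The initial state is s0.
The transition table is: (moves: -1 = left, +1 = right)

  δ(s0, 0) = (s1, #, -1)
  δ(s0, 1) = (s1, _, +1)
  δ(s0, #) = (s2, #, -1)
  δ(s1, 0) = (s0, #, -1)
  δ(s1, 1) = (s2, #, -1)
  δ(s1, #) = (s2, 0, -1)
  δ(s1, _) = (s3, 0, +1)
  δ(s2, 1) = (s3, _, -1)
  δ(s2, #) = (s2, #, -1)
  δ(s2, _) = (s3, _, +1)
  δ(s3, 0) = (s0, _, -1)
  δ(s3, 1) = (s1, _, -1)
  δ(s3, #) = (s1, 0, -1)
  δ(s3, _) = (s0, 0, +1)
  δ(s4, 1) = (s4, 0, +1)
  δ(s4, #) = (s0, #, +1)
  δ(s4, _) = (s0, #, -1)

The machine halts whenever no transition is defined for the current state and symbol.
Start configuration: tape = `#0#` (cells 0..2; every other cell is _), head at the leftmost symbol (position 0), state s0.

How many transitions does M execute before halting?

s0 | ___[#]0#   read # → write #, move -1, go to s2
s2 | __[_]#0#   read _ → write _, move +1, go to s3
s3 | ___[#]0#   read # → write 0, move -1, go to s1
s1 | __[_]00#   read _ → write 0, move +1, go to s3
s3 | __0[0]0#   read 0 → write _, move -1, go to s0
s0 | __[0]_0#   read 0 → write #, move -1, go to s1
s1 | _[_]#_0#   read _ → write 0, move +1, go to s3
s3 | _0[#]_0#   read # → write 0, move -1, go to s1
s1 | _[0]0_0#   read 0 → write #, move -1, go to s0
s0 | [_]#0_0#
M halts after 9 transitions.

9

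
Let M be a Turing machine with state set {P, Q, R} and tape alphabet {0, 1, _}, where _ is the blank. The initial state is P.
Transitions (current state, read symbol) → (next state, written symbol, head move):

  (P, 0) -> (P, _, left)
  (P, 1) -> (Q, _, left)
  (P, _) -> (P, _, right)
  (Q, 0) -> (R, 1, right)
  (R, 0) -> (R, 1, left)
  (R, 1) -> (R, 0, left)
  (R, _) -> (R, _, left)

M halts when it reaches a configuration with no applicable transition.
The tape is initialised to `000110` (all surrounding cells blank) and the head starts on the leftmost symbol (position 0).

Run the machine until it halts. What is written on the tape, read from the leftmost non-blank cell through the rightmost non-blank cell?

10

state=P head=0 tape=_[0]00110   (P,0)→(P,_,left)
state=P head=-1 tape=[_]_00110   (P,_)→(P,_,right)
state=P head=0 tape=_[_]00110   (P,_)→(P,_,right)
state=P head=1 tape=__[0]0110   (P,0)→(P,_,left)
state=P head=0 tape=_[_]_0110   (P,_)→(P,_,right)
state=P head=1 tape=__[_]0110   (P,_)→(P,_,right)
state=P head=2 tape=___[0]110   (P,0)→(P,_,left)
state=P head=1 tape=__[_]_110   (P,_)→(P,_,right)
state=P head=2 tape=___[_]110   (P,_)→(P,_,right)
state=P head=3 tape=____[1]10   (P,1)→(Q,_,left)
state=Q head=2 tape=___[_]_10
The non-blank tape span at halt is 10.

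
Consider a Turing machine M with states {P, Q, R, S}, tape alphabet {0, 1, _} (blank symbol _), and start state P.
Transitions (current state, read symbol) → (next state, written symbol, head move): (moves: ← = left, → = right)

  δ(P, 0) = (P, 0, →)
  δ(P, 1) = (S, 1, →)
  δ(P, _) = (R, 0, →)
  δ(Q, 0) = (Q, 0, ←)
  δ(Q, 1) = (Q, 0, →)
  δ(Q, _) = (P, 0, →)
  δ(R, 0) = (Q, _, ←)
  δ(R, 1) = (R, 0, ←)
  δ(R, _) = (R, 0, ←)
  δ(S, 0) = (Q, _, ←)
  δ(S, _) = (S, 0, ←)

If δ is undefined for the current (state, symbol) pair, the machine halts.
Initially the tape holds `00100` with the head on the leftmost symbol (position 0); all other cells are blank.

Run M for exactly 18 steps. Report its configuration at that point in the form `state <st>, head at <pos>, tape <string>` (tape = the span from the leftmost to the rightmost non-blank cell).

state P, head at 2, tape 000000_0

P | _[0]0100__   read 0 → write 0, move →, go to P
P | _0[0]100__   read 0 → write 0, move →, go to P
P | _00[1]00__   read 1 → write 1, move →, go to S
S | _001[0]0__   read 0 → write _, move ←, go to Q
Q | _00[1]_0__   read 1 → write 0, move →, go to Q
Q | _000[_]0__   read _ → write 0, move →, go to P
P | _0000[0]__   read 0 → write 0, move →, go to P
P | _00000[_]_   read _ → write 0, move →, go to R
R | _000000[_]   read _ → write 0, move ←, go to R
R | _00000[0]0   read 0 → write _, move ←, go to Q
Q | _0000[0]_0   read 0 → write 0, move ←, go to Q
Q | _000[0]0_0   read 0 → write 0, move ←, go to Q
Q | _00[0]00_0   read 0 → write 0, move ←, go to Q
Q | _0[0]000_0   read 0 → write 0, move ←, go to Q
Q | _[0]0000_0   read 0 → write 0, move ←, go to Q
Q | [_]00000_0   read _ → write 0, move →, go to P
P | 0[0]0000_0   read 0 → write 0, move →, go to P
P | 00[0]000_0   read 0 → write 0, move →, go to P
P | 000[0]00_0
After 18 steps: state P, head at 2, tape 000000_0.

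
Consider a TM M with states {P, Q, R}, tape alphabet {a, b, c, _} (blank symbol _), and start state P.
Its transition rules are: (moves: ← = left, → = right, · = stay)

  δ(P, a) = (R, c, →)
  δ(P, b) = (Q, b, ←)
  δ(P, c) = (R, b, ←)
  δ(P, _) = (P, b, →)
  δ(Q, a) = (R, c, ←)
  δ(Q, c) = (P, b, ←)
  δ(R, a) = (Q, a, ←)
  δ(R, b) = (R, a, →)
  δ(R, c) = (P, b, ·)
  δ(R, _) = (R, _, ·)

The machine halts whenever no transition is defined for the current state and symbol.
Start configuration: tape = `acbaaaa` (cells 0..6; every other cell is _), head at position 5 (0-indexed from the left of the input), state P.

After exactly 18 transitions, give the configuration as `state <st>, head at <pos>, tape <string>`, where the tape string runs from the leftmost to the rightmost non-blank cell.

state R, head at -1, tape cbcbbca

state=P head=5 tape=_acbaa[a]a   (P,a)→(R,c,→)
state=R head=6 tape=_acbaac[a]   (R,a)→(Q,a,←)
state=Q head=5 tape=_acbaa[c]a   (Q,c)→(P,b,←)
state=P head=4 tape=_acba[a]ba   (P,a)→(R,c,→)
state=R head=5 tape=_acbac[b]a   (R,b)→(R,a,→)
state=R head=6 tape=_acbaca[a]   (R,a)→(Q,a,←)
state=Q head=5 tape=_acbac[a]a   (Q,a)→(R,c,←)
state=R head=4 tape=_acba[c]ca   (R,c)→(P,b,·)
state=P head=4 tape=_acba[b]ca   (P,b)→(Q,b,←)
state=Q head=3 tape=_acb[a]bca   (Q,a)→(R,c,←)
state=R head=2 tape=_ac[b]cbca   (R,b)→(R,a,→)
state=R head=3 tape=_aca[c]bca   (R,c)→(P,b,·)
state=P head=3 tape=_aca[b]bca   (P,b)→(Q,b,←)
state=Q head=2 tape=_ac[a]bbca   (Q,a)→(R,c,←)
state=R head=1 tape=_a[c]cbbca   (R,c)→(P,b,·)
state=P head=1 tape=_a[b]cbbca   (P,b)→(Q,b,←)
state=Q head=0 tape=_[a]bcbbca   (Q,a)→(R,c,←)
state=R head=-1 tape=[_]cbcbbca   (R,_)→(R,_,·)
state=R head=-1 tape=[_]cbcbbca
After 18 steps: state R, head at -1, tape cbcbbca.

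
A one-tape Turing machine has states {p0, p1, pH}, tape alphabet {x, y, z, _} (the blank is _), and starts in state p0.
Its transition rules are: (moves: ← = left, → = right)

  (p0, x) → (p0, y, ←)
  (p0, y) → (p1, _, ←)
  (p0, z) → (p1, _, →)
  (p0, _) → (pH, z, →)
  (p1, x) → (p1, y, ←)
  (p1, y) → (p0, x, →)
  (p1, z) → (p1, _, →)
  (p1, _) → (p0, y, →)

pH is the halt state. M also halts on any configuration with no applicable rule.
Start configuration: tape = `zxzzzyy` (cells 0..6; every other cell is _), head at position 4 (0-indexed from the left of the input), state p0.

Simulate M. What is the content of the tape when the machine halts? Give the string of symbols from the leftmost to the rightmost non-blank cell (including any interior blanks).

state=p0 head=4 tape=zxzz[z]yy   (p0,z)→(p1,_,→)
state=p1 head=5 tape=zxzz_[y]y   (p1,y)→(p0,x,→)
state=p0 head=6 tape=zxzz_x[y]   (p0,y)→(p1,_,←)
state=p1 head=5 tape=zxzz_[x]_   (p1,x)→(p1,y,←)
state=p1 head=4 tape=zxzz[_]y_   (p1,_)→(p0,y,→)
state=p0 head=5 tape=zxzzy[y]_   (p0,y)→(p1,_,←)
state=p1 head=4 tape=zxzz[y]__   (p1,y)→(p0,x,→)
state=p0 head=5 tape=zxzzx[_]_   (p0,_)→(pH,z,→)
state=pH head=6 tape=zxzzxz[_]
The non-blank tape span at halt is zxzzxz.

zxzzxz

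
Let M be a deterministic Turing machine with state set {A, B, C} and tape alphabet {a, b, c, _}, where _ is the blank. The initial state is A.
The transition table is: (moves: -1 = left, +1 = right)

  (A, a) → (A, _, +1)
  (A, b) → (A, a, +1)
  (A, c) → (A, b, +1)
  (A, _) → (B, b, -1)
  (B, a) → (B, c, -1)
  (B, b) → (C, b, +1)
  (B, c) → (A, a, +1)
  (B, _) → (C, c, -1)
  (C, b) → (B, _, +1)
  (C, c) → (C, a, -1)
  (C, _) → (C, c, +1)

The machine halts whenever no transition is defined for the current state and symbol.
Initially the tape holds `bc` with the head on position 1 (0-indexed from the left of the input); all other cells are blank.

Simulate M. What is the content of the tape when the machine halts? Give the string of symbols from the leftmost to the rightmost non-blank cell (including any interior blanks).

state=A head=1 tape=b[c]____   (A,c)→(A,b,+1)
state=A head=2 tape=bb[_]___   (A,_)→(B,b,-1)
state=B head=1 tape=b[b]b___   (B,b)→(C,b,+1)
state=C head=2 tape=bb[b]___   (C,b)→(B,_,+1)
state=B head=3 tape=bb_[_]__   (B,_)→(C,c,-1)
state=C head=2 tape=bb[_]c__   (C,_)→(C,c,+1)
state=C head=3 tape=bbc[c]__   (C,c)→(C,a,-1)
state=C head=2 tape=bb[c]a__   (C,c)→(C,a,-1)
state=C head=1 tape=b[b]aa__   (C,b)→(B,_,+1)
state=B head=2 tape=b_[a]a__   (B,a)→(B,c,-1)
state=B head=1 tape=b[_]ca__   (B,_)→(C,c,-1)
state=C head=0 tape=[b]cca__   (C,b)→(B,_,+1)
state=B head=1 tape=_[c]ca__   (B,c)→(A,a,+1)
state=A head=2 tape=_a[c]a__   (A,c)→(A,b,+1)
state=A head=3 tape=_ab[a]__   (A,a)→(A,_,+1)
state=A head=4 tape=_ab_[_]_   (A,_)→(B,b,-1)
state=B head=3 tape=_ab[_]b_   (B,_)→(C,c,-1)
state=C head=2 tape=_a[b]cb_   (C,b)→(B,_,+1)
state=B head=3 tape=_a_[c]b_   (B,c)→(A,a,+1)
state=A head=4 tape=_a_a[b]_   (A,b)→(A,a,+1)
state=A head=5 tape=_a_aa[_]   (A,_)→(B,b,-1)
state=B head=4 tape=_a_a[a]b   (B,a)→(B,c,-1)
state=B head=3 tape=_a_[a]cb   (B,a)→(B,c,-1)
state=B head=2 tape=_a[_]ccb   (B,_)→(C,c,-1)
state=C head=1 tape=_[a]cccb
The non-blank tape span at halt is acccb.

acccb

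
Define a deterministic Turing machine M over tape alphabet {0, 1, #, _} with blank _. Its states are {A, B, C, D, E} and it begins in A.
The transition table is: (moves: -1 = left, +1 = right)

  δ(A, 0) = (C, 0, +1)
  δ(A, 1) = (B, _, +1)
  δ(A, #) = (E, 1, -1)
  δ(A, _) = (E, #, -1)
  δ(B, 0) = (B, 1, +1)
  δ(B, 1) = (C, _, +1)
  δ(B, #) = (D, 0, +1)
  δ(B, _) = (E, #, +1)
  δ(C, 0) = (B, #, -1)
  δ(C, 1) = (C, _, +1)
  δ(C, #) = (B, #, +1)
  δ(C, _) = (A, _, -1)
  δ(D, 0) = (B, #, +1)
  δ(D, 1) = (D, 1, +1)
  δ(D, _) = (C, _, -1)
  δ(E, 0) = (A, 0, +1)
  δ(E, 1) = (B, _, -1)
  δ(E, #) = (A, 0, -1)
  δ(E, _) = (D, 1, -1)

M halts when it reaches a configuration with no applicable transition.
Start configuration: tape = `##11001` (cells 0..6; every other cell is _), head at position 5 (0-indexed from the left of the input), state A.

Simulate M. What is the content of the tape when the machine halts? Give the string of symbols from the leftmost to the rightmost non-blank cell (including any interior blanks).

##1100_#1

state=A head=5 tape=##110[0]1__   (A,0)→(C,0,+1)
state=C head=6 tape=##1100[1]__   (C,1)→(C,_,+1)
state=C head=7 tape=##1100_[_]_   (C,_)→(A,_,-1)
state=A head=6 tape=##1100[_]__   (A,_)→(E,#,-1)
state=E head=5 tape=##110[0]#__   (E,0)→(A,0,+1)
state=A head=6 tape=##1100[#]__   (A,#)→(E,1,-1)
state=E head=5 tape=##110[0]1__   (E,0)→(A,0,+1)
state=A head=6 tape=##1100[1]__   (A,1)→(B,_,+1)
state=B head=7 tape=##1100_[_]_   (B,_)→(E,#,+1)
state=E head=8 tape=##1100_#[_]   (E,_)→(D,1,-1)
state=D head=7 tape=##1100_[#]1
The non-blank tape span at halt is ##1100_#1.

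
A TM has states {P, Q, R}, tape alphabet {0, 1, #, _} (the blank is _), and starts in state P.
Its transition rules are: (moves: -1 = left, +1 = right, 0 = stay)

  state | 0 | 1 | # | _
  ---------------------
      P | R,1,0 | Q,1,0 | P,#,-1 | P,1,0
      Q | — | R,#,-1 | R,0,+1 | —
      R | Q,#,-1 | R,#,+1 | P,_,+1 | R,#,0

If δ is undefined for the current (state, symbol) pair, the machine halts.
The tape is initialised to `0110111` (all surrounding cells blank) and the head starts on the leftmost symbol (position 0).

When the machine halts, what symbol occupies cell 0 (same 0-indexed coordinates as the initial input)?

state=P head=0 tape=_[0]110111   (P,0)→(R,1,0)
state=R head=0 tape=_[1]110111   (R,1)→(R,#,+1)
state=R head=1 tape=_#[1]10111   (R,1)→(R,#,+1)
state=R head=2 tape=_##[1]0111   (R,1)→(R,#,+1)
state=R head=3 tape=_###[0]111   (R,0)→(Q,#,-1)
state=Q head=2 tape=_##[#]#111   (Q,#)→(R,0,+1)
state=R head=3 tape=_##0[#]111   (R,#)→(P,_,+1)
state=P head=4 tape=_##0_[1]11   (P,1)→(Q,1,0)
state=Q head=4 tape=_##0_[1]11   (Q,1)→(R,#,-1)
state=R head=3 tape=_##0[_]#11   (R,_)→(R,#,0)
state=R head=3 tape=_##0[#]#11   (R,#)→(P,_,+1)
state=P head=4 tape=_##0_[#]11   (P,#)→(P,#,-1)
state=P head=3 tape=_##0[_]#11   (P,_)→(P,1,0)
state=P head=3 tape=_##0[1]#11   (P,1)→(Q,1,0)
state=Q head=3 tape=_##0[1]#11   (Q,1)→(R,#,-1)
state=R head=2 tape=_##[0]##11   (R,0)→(Q,#,-1)
state=Q head=1 tape=_#[#]###11   (Q,#)→(R,0,+1)
state=R head=2 tape=_#0[#]##11   (R,#)→(P,_,+1)
state=P head=3 tape=_#0_[#]#11   (P,#)→(P,#,-1)
state=P head=2 tape=_#0[_]##11   (P,_)→(P,1,0)
state=P head=2 tape=_#0[1]##11   (P,1)→(Q,1,0)
state=Q head=2 tape=_#0[1]##11   (Q,1)→(R,#,-1)
state=R head=1 tape=_#[0]###11   (R,0)→(Q,#,-1)
state=Q head=0 tape=_[#]####11   (Q,#)→(R,0,+1)
state=R head=1 tape=_0[#]###11   (R,#)→(P,_,+1)
state=P head=2 tape=_0_[#]##11   (P,#)→(P,#,-1)
state=P head=1 tape=_0[_]###11   (P,_)→(P,1,0)
state=P head=1 tape=_0[1]###11   (P,1)→(Q,1,0)
state=Q head=1 tape=_0[1]###11   (Q,1)→(R,#,-1)
state=R head=0 tape=_[0]####11   (R,0)→(Q,#,-1)
state=Q head=-1 tape=[_]#####11
Cell 0 holds # when M halts.

#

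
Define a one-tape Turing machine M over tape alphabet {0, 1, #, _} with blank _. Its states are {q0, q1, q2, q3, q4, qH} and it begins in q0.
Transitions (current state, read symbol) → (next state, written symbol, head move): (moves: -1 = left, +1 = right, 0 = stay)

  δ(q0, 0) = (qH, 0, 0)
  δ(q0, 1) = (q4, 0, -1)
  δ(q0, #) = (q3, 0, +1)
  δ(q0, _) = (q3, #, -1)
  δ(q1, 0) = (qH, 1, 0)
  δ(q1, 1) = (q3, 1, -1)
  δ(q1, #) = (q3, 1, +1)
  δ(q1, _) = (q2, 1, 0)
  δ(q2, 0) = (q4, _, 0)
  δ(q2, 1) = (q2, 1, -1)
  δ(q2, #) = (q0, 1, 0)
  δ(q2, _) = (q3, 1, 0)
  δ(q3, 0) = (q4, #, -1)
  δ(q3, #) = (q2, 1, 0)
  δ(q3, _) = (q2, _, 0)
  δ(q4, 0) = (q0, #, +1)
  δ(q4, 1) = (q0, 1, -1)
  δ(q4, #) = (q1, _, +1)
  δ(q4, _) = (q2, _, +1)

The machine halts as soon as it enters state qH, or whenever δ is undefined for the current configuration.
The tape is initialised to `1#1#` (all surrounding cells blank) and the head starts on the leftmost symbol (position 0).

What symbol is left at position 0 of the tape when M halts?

_

q0 | _[1]#1#   read 1 → write 0, move -1, go to q4
q4 | [_]0#1#   read _ → write _, move +1, go to q2
q2 | _[0]#1#   read 0 → write _, move 0, go to q4
q4 | _[_]#1#   read _ → write _, move +1, go to q2
q2 | __[#]1#   read # → write 1, move 0, go to q0
q0 | __[1]1#   read 1 → write 0, move -1, go to q4
q4 | _[_]01#   read _ → write _, move +1, go to q2
q2 | __[0]1#   read 0 → write _, move 0, go to q4
q4 | __[_]1#   read _ → write _, move +1, go to q2
q2 | ___[1]#   read 1 → write 1, move -1, go to q2
q2 | __[_]1#   read _ → write 1, move 0, go to q3
q3 | __[1]1#
Cell 0 holds _ when M halts.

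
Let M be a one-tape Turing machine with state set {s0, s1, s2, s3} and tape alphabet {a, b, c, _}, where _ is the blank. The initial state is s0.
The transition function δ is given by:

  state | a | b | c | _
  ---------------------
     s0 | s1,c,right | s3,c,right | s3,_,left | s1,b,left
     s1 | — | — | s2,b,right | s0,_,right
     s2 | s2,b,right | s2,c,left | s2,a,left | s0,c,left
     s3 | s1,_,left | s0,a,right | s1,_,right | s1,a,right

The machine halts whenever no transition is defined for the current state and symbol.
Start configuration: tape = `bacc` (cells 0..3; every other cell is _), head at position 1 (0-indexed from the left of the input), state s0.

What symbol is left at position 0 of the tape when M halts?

state=s0 head=1 tape=___b[a]cc   (s0,a)→(s1,c,right)
state=s1 head=2 tape=___bc[c]c   (s1,c)→(s2,b,right)
state=s2 head=3 tape=___bcb[c]   (s2,c)→(s2,a,left)
state=s2 head=2 tape=___bc[b]a   (s2,b)→(s2,c,left)
state=s2 head=1 tape=___b[c]ca   (s2,c)→(s2,a,left)
state=s2 head=0 tape=___[b]aca   (s2,b)→(s2,c,left)
state=s2 head=-1 tape=__[_]caca   (s2,_)→(s0,c,left)
state=s0 head=-2 tape=_[_]ccaca   (s0,_)→(s1,b,left)
state=s1 head=-3 tape=[_]bccaca   (s1,_)→(s0,_,right)
state=s0 head=-2 tape=_[b]ccaca   (s0,b)→(s3,c,right)
state=s3 head=-1 tape=_c[c]caca   (s3,c)→(s1,_,right)
state=s1 head=0 tape=_c_[c]aca   (s1,c)→(s2,b,right)
state=s2 head=1 tape=_c_b[a]ca   (s2,a)→(s2,b,right)
state=s2 head=2 tape=_c_bb[c]a   (s2,c)→(s2,a,left)
state=s2 head=1 tape=_c_b[b]aa   (s2,b)→(s2,c,left)
state=s2 head=0 tape=_c_[b]caa   (s2,b)→(s2,c,left)
state=s2 head=-1 tape=_c[_]ccaa   (s2,_)→(s0,c,left)
state=s0 head=-2 tape=_[c]cccaa   (s0,c)→(s3,_,left)
state=s3 head=-3 tape=[_]_cccaa   (s3,_)→(s1,a,right)
state=s1 head=-2 tape=a[_]cccaa   (s1,_)→(s0,_,right)
state=s0 head=-1 tape=a_[c]ccaa   (s0,c)→(s3,_,left)
state=s3 head=-2 tape=a[_]_ccaa   (s3,_)→(s1,a,right)
state=s1 head=-1 tape=aa[_]ccaa   (s1,_)→(s0,_,right)
state=s0 head=0 tape=aa_[c]caa   (s0,c)→(s3,_,left)
state=s3 head=-1 tape=aa[_]_caa   (s3,_)→(s1,a,right)
state=s1 head=0 tape=aaa[_]caa   (s1,_)→(s0,_,right)
state=s0 head=1 tape=aaa_[c]aa   (s0,c)→(s3,_,left)
state=s3 head=0 tape=aaa[_]_aa   (s3,_)→(s1,a,right)
state=s1 head=1 tape=aaaa[_]aa   (s1,_)→(s0,_,right)
state=s0 head=2 tape=aaaa_[a]a   (s0,a)→(s1,c,right)
state=s1 head=3 tape=aaaa_c[a]
Cell 0 holds a when M halts.

a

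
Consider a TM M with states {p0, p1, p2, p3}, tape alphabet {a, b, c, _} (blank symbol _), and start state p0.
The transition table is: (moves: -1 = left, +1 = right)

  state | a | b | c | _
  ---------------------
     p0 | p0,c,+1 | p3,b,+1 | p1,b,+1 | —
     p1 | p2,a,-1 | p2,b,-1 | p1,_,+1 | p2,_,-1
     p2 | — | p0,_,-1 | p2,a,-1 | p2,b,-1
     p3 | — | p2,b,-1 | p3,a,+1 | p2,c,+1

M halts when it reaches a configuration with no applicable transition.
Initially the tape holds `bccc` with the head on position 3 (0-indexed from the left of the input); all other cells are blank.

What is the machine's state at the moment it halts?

p0 | _bcc[c]_   read c → write b, move +1, go to p1
p1 | _bccb[_]   read _ → write _, move -1, go to p2
p2 | _bcc[b]_   read b → write _, move -1, go to p0
p0 | _bc[c]__   read c → write b, move +1, go to p1
p1 | _bcb[_]_   read _ → write _, move -1, go to p2
p2 | _bc[b]__   read b → write _, move -1, go to p0
p0 | _b[c]___   read c → write b, move +1, go to p1
p1 | _bb[_]__   read _ → write _, move -1, go to p2
p2 | _b[b]___   read b → write _, move -1, go to p0
p0 | _[b]____   read b → write b, move +1, go to p3
p3 | _b[_]___   read _ → write c, move +1, go to p2
p2 | _bc[_]__   read _ → write b, move -1, go to p2
p2 | _b[c]b__   read c → write a, move -1, go to p2
p2 | _[b]ab__   read b → write _, move -1, go to p0
p0 | [_]_ab__
No transition is defined for (p0, _); M halts in state p0.

p0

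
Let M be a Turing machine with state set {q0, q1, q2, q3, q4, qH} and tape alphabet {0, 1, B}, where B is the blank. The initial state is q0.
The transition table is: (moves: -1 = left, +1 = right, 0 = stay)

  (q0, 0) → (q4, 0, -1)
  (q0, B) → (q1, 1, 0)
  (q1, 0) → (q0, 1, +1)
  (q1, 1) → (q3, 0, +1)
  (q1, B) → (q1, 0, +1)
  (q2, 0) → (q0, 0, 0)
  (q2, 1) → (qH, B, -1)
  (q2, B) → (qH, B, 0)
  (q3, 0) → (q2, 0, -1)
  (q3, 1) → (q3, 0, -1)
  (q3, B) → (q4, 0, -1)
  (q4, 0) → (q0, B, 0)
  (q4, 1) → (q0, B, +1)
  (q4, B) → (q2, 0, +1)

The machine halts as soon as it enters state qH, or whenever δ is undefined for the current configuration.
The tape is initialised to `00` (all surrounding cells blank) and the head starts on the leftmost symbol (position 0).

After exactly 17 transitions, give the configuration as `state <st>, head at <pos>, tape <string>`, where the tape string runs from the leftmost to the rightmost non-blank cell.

state q2, head at -2, tape 0000

state=q0 head=0 tape=BB[0]0   (q0,0)→(q4,0,-1)
state=q4 head=-1 tape=B[B]00   (q4,B)→(q2,0,+1)
state=q2 head=0 tape=B0[0]0   (q2,0)→(q0,0,0)
state=q0 head=0 tape=B0[0]0   (q0,0)→(q4,0,-1)
state=q4 head=-1 tape=B[0]00   (q4,0)→(q0,B,0)
state=q0 head=-1 tape=B[B]00   (q0,B)→(q1,1,0)
state=q1 head=-1 tape=B[1]00   (q1,1)→(q3,0,+1)
state=q3 head=0 tape=B0[0]0   (q3,0)→(q2,0,-1)
state=q2 head=-1 tape=B[0]00   (q2,0)→(q0,0,0)
state=q0 head=-1 tape=B[0]00   (q0,0)→(q4,0,-1)
state=q4 head=-2 tape=[B]000   (q4,B)→(q2,0,+1)
state=q2 head=-1 tape=0[0]00   (q2,0)→(q0,0,0)
state=q0 head=-1 tape=0[0]00   (q0,0)→(q4,0,-1)
state=q4 head=-2 tape=[0]000   (q4,0)→(q0,B,0)
state=q0 head=-2 tape=[B]000   (q0,B)→(q1,1,0)
state=q1 head=-2 tape=[1]000   (q1,1)→(q3,0,+1)
state=q3 head=-1 tape=0[0]00   (q3,0)→(q2,0,-1)
state=q2 head=-2 tape=[0]000
After 17 steps: state q2, head at -2, tape 0000.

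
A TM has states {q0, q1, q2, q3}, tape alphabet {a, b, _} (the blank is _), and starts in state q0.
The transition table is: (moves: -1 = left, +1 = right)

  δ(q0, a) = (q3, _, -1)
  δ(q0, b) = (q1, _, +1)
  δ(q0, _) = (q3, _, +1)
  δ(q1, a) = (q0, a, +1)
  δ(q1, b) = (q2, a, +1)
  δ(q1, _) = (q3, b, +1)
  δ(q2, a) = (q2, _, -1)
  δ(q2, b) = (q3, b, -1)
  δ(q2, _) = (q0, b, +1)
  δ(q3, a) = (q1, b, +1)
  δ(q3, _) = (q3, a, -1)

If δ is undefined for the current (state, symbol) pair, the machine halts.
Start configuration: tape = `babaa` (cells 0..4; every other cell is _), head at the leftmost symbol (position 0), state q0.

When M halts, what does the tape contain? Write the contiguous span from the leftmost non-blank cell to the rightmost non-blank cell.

q0 | [b]abaa_   read b → write _, move +1, go to q1
q1 | _[a]baa_   read a → write a, move +1, go to q0
q0 | _a[b]aa_   read b → write _, move +1, go to q1
q1 | _a_[a]a_   read a → write a, move +1, go to q0
q0 | _a_a[a]_   read a → write _, move -1, go to q3
q3 | _a_[a]__   read a → write b, move +1, go to q1
q1 | _a_b[_]_   read _ → write b, move +1, go to q3
q3 | _a_bb[_]   read _ → write a, move -1, go to q3
q3 | _a_b[b]a
The non-blank tape span at halt is a_bba.

a_bba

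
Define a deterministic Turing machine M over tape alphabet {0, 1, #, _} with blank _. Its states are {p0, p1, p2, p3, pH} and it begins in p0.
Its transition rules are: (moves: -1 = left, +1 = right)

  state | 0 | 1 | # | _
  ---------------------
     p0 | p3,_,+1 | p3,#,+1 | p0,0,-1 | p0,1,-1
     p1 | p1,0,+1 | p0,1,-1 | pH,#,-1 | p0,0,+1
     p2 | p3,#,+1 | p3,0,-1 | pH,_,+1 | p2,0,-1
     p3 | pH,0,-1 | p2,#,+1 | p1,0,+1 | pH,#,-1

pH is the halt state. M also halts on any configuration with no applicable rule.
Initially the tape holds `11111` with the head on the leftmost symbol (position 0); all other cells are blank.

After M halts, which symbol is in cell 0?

#

state=p0 head=0 tape=[1]1111___   (p0,1)→(p3,#,+1)
state=p3 head=1 tape=#[1]111___   (p3,1)→(p2,#,+1)
state=p2 head=2 tape=##[1]11___   (p2,1)→(p3,0,-1)
state=p3 head=1 tape=#[#]011___   (p3,#)→(p1,0,+1)
state=p1 head=2 tape=#0[0]11___   (p1,0)→(p1,0,+1)
state=p1 head=3 tape=#00[1]1___   (p1,1)→(p0,1,-1)
state=p0 head=2 tape=#0[0]11___   (p0,0)→(p3,_,+1)
state=p3 head=3 tape=#0_[1]1___   (p3,1)→(p2,#,+1)
state=p2 head=4 tape=#0_#[1]___   (p2,1)→(p3,0,-1)
state=p3 head=3 tape=#0_[#]0___   (p3,#)→(p1,0,+1)
state=p1 head=4 tape=#0_0[0]___   (p1,0)→(p1,0,+1)
state=p1 head=5 tape=#0_00[_]__   (p1,_)→(p0,0,+1)
state=p0 head=6 tape=#0_000[_]_   (p0,_)→(p0,1,-1)
state=p0 head=5 tape=#0_00[0]1_   (p0,0)→(p3,_,+1)
state=p3 head=6 tape=#0_00_[1]_   (p3,1)→(p2,#,+1)
state=p2 head=7 tape=#0_00_#[_]   (p2,_)→(p2,0,-1)
state=p2 head=6 tape=#0_00_[#]0   (p2,#)→(pH,_,+1)
state=pH head=7 tape=#0_00__[0]
Cell 0 holds # when M halts.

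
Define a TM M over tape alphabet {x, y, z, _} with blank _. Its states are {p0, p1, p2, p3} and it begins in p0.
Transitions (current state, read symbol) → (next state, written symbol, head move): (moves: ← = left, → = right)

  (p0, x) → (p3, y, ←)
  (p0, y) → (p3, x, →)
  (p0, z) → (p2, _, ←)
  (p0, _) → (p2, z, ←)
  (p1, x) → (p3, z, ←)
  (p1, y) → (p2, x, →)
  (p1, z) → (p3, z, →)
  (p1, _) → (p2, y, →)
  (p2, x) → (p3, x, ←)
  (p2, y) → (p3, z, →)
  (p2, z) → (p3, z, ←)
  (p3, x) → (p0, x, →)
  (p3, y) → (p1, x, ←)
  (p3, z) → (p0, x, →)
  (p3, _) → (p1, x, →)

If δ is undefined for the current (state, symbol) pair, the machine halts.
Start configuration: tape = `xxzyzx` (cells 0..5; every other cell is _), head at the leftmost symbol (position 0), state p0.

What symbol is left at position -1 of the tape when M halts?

x

p0 | _[x]xzyzx___   read x → write y, move ←, go to p3
p3 | [_]yxzyzx___   read _ → write x, move →, go to p1
p1 | x[y]xzyzx___   read y → write x, move →, go to p2
p2 | xx[x]zyzx___   read x → write x, move ←, go to p3
p3 | x[x]xzyzx___   read x → write x, move →, go to p0
p0 | xx[x]zyzx___   read x → write y, move ←, go to p3
p3 | x[x]yzyzx___   read x → write x, move →, go to p0
p0 | xx[y]zyzx___   read y → write x, move →, go to p3
p3 | xxx[z]yzx___   read z → write x, move →, go to p0
p0 | xxxx[y]zx___   read y → write x, move →, go to p3
p3 | xxxxx[z]x___   read z → write x, move →, go to p0
p0 | xxxxxx[x]___   read x → write y, move ←, go to p3
p3 | xxxxx[x]y___   read x → write x, move →, go to p0
p0 | xxxxxx[y]___   read y → write x, move →, go to p3
p3 | xxxxxxx[_]__   read _ → write x, move →, go to p1
p1 | xxxxxxxx[_]_   read _ → write y, move →, go to p2
p2 | xxxxxxxxy[_]
Cell -1 holds x when M halts.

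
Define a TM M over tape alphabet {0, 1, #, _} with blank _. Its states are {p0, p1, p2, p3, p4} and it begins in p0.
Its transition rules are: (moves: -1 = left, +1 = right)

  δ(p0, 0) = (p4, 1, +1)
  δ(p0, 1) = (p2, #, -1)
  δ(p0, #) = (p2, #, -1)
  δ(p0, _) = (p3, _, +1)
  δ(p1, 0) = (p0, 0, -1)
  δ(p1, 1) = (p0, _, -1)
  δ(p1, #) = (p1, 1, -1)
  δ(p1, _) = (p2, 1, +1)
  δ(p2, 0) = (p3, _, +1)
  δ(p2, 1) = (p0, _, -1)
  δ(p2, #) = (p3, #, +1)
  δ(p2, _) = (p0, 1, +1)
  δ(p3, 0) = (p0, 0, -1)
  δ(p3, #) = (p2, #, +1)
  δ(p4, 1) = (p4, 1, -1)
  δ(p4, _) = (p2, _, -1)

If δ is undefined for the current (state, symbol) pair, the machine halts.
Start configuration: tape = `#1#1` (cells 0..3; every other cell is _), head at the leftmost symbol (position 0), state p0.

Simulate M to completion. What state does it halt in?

state=p0 head=0 tape=__[#]1#1   (p0,#)→(p2,#,-1)
state=p2 head=-1 tape=_[_]#1#1   (p2,_)→(p0,1,+1)
state=p0 head=0 tape=_1[#]1#1   (p0,#)→(p2,#,-1)
state=p2 head=-1 tape=_[1]#1#1   (p2,1)→(p0,_,-1)
state=p0 head=-2 tape=[_]_#1#1   (p0,_)→(p3,_,+1)
state=p3 head=-1 tape=_[_]#1#1
No transition is defined for (p3, _); M halts in state p3.

p3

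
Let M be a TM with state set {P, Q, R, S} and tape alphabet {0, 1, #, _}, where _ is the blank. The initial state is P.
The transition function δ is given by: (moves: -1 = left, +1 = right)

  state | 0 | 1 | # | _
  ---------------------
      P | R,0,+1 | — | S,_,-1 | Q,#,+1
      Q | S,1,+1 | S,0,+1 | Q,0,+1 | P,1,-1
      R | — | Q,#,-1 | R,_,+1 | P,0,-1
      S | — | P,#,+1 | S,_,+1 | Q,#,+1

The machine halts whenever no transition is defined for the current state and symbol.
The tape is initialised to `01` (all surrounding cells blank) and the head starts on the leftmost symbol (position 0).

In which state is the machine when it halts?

P | [0]1______   read 0 → write 0, move +1, go to R
R | 0[1]______   read 1 → write #, move -1, go to Q
Q | [0]#______   read 0 → write 1, move +1, go to S
S | 1[#]______   read # → write _, move +1, go to S
S | 1_[_]_____   read _ → write #, move +1, go to Q
Q | 1_#[_]____   read _ → write 1, move -1, go to P
P | 1_[#]1____   read # → write _, move -1, go to S
S | 1[_]_1____   read _ → write #, move +1, go to Q
Q | 1#[_]1____   read _ → write 1, move -1, go to P
P | 1[#]11____   read # → write _, move -1, go to S
S | [1]_11____   read 1 → write #, move +1, go to P
P | #[_]11____   read _ → write #, move +1, go to Q
Q | ##[1]1____   read 1 → write 0, move +1, go to S
S | ##0[1]____   read 1 → write #, move +1, go to P
P | ##0#[_]___   read _ → write #, move +1, go to Q
Q | ##0##[_]__   read _ → write 1, move -1, go to P
P | ##0#[#]1__   read # → write _, move -1, go to S
S | ##0[#]_1__   read # → write _, move +1, go to S
S | ##0_[_]1__   read _ → write #, move +1, go to Q
Q | ##0_#[1]__   read 1 → write 0, move +1, go to S
S | ##0_#0[_]_   read _ → write #, move +1, go to Q
Q | ##0_#0#[_]   read _ → write 1, move -1, go to P
P | ##0_#0[#]1   read # → write _, move -1, go to S
S | ##0_#[0]_1
No transition is defined for (S, 0); M halts in state S.

S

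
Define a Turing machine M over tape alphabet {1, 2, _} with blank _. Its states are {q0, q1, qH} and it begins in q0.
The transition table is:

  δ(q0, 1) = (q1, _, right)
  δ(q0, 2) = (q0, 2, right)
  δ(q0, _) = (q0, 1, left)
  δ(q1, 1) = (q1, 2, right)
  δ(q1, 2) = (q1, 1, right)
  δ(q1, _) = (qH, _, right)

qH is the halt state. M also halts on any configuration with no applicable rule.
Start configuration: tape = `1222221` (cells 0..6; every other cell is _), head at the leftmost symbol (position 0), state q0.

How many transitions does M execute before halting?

q0 | [1]222221__   read 1 → write _, move right, go to q1
q1 | _[2]22221__   read 2 → write 1, move right, go to q1
q1 | _1[2]2221__   read 2 → write 1, move right, go to q1
q1 | _11[2]221__   read 2 → write 1, move right, go to q1
q1 | _111[2]21__   read 2 → write 1, move right, go to q1
q1 | _1111[2]1__   read 2 → write 1, move right, go to q1
q1 | _11111[1]__   read 1 → write 2, move right, go to q1
q1 | _111112[_]_   read _ → write _, move right, go to qH
qH | _111112_[_]
M halts after 8 transitions.

8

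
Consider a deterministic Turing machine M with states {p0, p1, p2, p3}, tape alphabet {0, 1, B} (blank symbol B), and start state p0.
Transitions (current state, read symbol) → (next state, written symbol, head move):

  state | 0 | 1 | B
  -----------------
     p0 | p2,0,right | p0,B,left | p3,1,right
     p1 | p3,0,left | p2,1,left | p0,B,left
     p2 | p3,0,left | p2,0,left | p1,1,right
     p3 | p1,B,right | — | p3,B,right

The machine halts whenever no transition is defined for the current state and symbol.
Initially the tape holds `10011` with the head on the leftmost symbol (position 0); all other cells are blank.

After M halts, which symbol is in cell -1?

p0 | B[1]0011   read 1 → write B, move left, go to p0
p0 | [B]B0011   read B → write 1, move right, go to p3
p3 | 1[B]0011   read B → write B, move right, go to p3
p3 | 1B[0]011   read 0 → write B, move right, go to p1
p1 | 1BB[0]11   read 0 → write 0, move left, go to p3
p3 | 1B[B]011   read B → write B, move right, go to p3
p3 | 1BB[0]11   read 0 → write B, move right, go to p1
p1 | 1BBB[1]1   read 1 → write 1, move left, go to p2
p2 | 1BB[B]11   read B → write 1, move right, go to p1
p1 | 1BB1[1]1   read 1 → write 1, move left, go to p2
p2 | 1BB[1]11   read 1 → write 0, move left, go to p2
p2 | 1B[B]011   read B → write 1, move right, go to p1
p1 | 1B1[0]11   read 0 → write 0, move left, go to p3
p3 | 1B[1]011
Cell -1 holds 1 when M halts.

1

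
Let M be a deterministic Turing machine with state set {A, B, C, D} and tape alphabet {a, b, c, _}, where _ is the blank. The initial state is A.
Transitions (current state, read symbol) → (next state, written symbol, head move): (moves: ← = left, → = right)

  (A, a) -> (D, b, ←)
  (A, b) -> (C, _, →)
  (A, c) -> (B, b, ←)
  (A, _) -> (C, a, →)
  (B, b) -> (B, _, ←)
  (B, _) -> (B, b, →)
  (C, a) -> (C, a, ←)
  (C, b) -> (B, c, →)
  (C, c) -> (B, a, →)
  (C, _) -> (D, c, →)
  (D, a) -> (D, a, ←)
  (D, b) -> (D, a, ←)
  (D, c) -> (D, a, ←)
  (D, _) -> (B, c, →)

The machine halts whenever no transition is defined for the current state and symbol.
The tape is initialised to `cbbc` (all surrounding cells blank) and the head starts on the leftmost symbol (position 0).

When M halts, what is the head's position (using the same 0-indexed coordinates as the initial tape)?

3

A | ____[c]bbc   read c → write b, move ←, go to B
B | ___[_]bbbc   read _ → write b, move →, go to B
B | ___b[b]bbc   read b → write _, move ←, go to B
B | ___[b]_bbc   read b → write _, move ←, go to B
B | __[_]__bbc   read _ → write b, move →, go to B
B | __b[_]_bbc   read _ → write b, move →, go to B
B | __bb[_]bbc   read _ → write b, move →, go to B
B | __bbb[b]bc   read b → write _, move ←, go to B
B | __bb[b]_bc   read b → write _, move ←, go to B
B | __b[b]__bc   read b → write _, move ←, go to B
B | __[b]___bc   read b → write _, move ←, go to B
B | _[_]____bc   read _ → write b, move →, go to B
B | _b[_]___bc   read _ → write b, move →, go to B
B | _bb[_]__bc   read _ → write b, move →, go to B
B | _bbb[_]_bc   read _ → write b, move →, go to B
B | _bbbb[_]bc   read _ → write b, move →, go to B
B | _bbbbb[b]c   read b → write _, move ←, go to B
B | _bbbb[b]_c   read b → write _, move ←, go to B
B | _bbb[b]__c   read b → write _, move ←, go to B
B | _bb[b]___c   read b → write _, move ←, go to B
B | _b[b]____c   read b → write _, move ←, go to B
B | _[b]_____c   read b → write _, move ←, go to B
B | [_]______c   read _ → write b, move →, go to B
B | b[_]_____c   read _ → write b, move →, go to B
B | bb[_]____c   read _ → write b, move →, go to B
B | bbb[_]___c   read _ → write b, move →, go to B
B | bbbb[_]__c   read _ → write b, move →, go to B
B | bbbbb[_]_c   read _ → write b, move →, go to B
B | bbbbbb[_]c   read _ → write b, move →, go to B
B | bbbbbbb[c]
At halt the head is at cell 3.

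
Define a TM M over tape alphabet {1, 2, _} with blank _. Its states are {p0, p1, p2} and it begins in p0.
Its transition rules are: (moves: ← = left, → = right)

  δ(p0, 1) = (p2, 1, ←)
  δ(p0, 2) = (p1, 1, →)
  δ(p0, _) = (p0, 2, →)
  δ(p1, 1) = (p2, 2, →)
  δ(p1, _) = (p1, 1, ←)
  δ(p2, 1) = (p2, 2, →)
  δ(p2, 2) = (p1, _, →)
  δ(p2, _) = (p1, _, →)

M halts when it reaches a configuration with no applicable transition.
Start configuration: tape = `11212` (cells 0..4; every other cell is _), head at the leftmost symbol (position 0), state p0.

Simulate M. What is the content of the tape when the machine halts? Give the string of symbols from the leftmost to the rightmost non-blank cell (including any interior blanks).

state=p0 head=0 tape=_[1]1212_   (p0,1)→(p2,1,←)
state=p2 head=-1 tape=[_]11212_   (p2,_)→(p1,_,→)
state=p1 head=0 tape=_[1]1212_   (p1,1)→(p2,2,→)
state=p2 head=1 tape=_2[1]212_   (p2,1)→(p2,2,→)
state=p2 head=2 tape=_22[2]12_   (p2,2)→(p1,_,→)
state=p1 head=3 tape=_22_[1]2_   (p1,1)→(p2,2,→)
state=p2 head=4 tape=_22_2[2]_   (p2,2)→(p1,_,→)
state=p1 head=5 tape=_22_2_[_]   (p1,_)→(p1,1,←)
state=p1 head=4 tape=_22_2[_]1   (p1,_)→(p1,1,←)
state=p1 head=3 tape=_22_[2]11
The non-blank tape span at halt is 22_211.

22_211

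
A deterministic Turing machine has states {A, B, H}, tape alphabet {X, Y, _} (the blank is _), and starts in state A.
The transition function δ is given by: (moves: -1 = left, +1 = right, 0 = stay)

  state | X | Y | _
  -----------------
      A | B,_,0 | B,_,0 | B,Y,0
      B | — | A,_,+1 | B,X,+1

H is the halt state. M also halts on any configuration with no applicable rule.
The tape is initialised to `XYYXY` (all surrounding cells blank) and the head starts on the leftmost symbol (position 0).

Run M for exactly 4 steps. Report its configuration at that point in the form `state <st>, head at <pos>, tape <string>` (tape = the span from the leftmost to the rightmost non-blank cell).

A | [X]YYXY   read X → write _, move 0, go to B
B | [_]YYXY   read _ → write X, move +1, go to B
B | X[Y]YXY   read Y → write _, move +1, go to A
A | X_[Y]XY   read Y → write _, move 0, go to B
B | X_[_]XY
After 4 steps: state B, head at 2, tape X__XY.

state B, head at 2, tape X__XY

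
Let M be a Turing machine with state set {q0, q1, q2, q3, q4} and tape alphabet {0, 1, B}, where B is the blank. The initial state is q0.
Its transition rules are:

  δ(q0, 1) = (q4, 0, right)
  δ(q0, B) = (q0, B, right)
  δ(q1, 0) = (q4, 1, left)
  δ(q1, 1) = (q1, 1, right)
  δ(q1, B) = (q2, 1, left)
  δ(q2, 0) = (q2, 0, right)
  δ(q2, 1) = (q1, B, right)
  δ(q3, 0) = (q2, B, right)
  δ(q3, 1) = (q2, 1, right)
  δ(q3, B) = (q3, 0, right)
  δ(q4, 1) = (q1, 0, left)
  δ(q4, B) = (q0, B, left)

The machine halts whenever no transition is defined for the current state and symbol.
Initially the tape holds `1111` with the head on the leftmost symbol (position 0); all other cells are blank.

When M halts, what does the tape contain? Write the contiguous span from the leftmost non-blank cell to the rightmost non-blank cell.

state=q0 head=0 tape=BB[1]111   (q0,1)→(q4,0,right)
state=q4 head=1 tape=BB0[1]11   (q4,1)→(q1,0,left)
state=q1 head=0 tape=BB[0]011   (q1,0)→(q4,1,left)
state=q4 head=-1 tape=B[B]1011   (q4,B)→(q0,B,left)
state=q0 head=-2 tape=[B]B1011   (q0,B)→(q0,B,right)
state=q0 head=-1 tape=B[B]1011   (q0,B)→(q0,B,right)
state=q0 head=0 tape=BB[1]011   (q0,1)→(q4,0,right)
state=q4 head=1 tape=BB0[0]11
The non-blank tape span at halt is 0011.

0011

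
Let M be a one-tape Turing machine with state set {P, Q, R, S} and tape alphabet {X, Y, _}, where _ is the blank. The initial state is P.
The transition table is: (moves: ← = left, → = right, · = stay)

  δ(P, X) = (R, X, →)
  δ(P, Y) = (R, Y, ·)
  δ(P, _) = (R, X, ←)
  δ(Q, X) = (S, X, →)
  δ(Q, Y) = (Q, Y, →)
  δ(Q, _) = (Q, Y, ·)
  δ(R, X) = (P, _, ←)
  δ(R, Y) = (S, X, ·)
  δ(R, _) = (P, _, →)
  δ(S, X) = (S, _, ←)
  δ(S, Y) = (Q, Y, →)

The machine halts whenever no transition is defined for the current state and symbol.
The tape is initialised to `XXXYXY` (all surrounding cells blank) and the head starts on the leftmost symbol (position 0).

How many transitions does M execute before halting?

P | [X]XXYXY   read X → write X, move →, go to R
R | X[X]XYXY   read X → write _, move ←, go to P
P | [X]_XYXY   read X → write X, move →, go to R
R | X[_]XYXY   read _ → write _, move →, go to P
P | X_[X]YXY   read X → write X, move →, go to R
R | X_X[Y]XY   read Y → write X, move ·, go to S
S | X_X[X]XY   read X → write _, move ←, go to S
S | X_[X]_XY   read X → write _, move ←, go to S
S | X[_]__XY
M halts after 8 transitions.

8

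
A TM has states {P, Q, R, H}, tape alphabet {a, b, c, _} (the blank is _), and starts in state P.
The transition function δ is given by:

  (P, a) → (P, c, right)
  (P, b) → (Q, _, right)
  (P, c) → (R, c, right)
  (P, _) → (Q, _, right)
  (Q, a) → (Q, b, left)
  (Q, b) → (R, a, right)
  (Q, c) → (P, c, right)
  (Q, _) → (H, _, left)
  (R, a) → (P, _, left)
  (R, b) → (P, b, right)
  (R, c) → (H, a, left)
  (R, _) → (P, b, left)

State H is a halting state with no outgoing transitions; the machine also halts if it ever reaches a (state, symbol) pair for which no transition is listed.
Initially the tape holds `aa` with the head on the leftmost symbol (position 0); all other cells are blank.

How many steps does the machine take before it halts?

state=P head=0 tape=[a]a__   (P,a)→(P,c,right)
state=P head=1 tape=c[a]__   (P,a)→(P,c,right)
state=P head=2 tape=cc[_]_   (P,_)→(Q,_,right)
state=Q head=3 tape=cc_[_]   (Q,_)→(H,_,left)
state=H head=2 tape=cc[_]_
M halts after 4 transitions.

4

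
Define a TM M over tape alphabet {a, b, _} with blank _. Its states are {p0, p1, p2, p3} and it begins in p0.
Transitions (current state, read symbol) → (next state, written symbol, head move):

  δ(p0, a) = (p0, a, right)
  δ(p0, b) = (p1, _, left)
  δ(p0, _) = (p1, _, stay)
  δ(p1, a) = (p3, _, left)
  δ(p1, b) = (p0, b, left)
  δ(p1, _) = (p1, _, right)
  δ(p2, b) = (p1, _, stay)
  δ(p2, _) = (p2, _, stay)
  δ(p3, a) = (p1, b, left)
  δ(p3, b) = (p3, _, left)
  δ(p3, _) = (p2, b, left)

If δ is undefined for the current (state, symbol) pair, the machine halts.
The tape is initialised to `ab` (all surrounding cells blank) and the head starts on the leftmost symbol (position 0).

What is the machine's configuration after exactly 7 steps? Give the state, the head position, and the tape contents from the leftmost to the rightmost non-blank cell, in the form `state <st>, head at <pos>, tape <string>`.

state=p0 head=0 tape=__[a]b   (p0,a)→(p0,a,right)
state=p0 head=1 tape=__a[b]   (p0,b)→(p1,_,left)
state=p1 head=0 tape=__[a]_   (p1,a)→(p3,_,left)
state=p3 head=-1 tape=_[_]__   (p3,_)→(p2,b,left)
state=p2 head=-2 tape=[_]b__   (p2,_)→(p2,_,stay)
state=p2 head=-2 tape=[_]b__   (p2,_)→(p2,_,stay)
state=p2 head=-2 tape=[_]b__   (p2,_)→(p2,_,stay)
state=p2 head=-2 tape=[_]b__
After 7 steps: state p2, head at -2, tape b.

state p2, head at -2, tape b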